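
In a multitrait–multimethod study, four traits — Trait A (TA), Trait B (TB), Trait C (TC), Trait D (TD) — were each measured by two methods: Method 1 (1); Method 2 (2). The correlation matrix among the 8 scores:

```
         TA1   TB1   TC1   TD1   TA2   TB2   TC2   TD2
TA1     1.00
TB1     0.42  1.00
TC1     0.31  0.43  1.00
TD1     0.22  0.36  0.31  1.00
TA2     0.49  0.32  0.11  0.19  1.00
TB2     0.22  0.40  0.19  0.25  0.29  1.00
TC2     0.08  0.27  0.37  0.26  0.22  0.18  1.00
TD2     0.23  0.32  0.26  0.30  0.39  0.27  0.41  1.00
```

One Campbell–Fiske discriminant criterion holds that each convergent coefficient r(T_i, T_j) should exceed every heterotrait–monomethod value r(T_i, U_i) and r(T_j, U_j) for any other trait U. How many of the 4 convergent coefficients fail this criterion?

Each convergent coefficient versus the relevant comparison correlations:
TA (methods 1·2): 0.49 vs {0.42, 0.29, 0.31, 0.22, 0.22, 0.39} → pass.
TB (methods 1·2): 0.40 vs {0.42, 0.29, 0.43, 0.18, 0.36, 0.27} → fail.
TC (methods 1·2): 0.37 vs {0.31, 0.22, 0.43, 0.18, 0.31, 0.41} → fail.
TD (methods 1·2): 0.30 vs {0.22, 0.39, 0.36, 0.27, 0.31, 0.41} → fail.
3 of 4 fail.

3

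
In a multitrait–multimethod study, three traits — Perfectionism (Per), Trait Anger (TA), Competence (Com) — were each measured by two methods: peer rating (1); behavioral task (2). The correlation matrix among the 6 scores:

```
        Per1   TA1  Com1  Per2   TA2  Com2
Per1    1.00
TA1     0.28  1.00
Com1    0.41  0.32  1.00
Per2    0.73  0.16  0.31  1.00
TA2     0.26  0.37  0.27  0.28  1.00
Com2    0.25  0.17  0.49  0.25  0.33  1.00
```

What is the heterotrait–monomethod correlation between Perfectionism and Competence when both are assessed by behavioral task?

0.25

Different traits, same method: r(Per2, Com2) = 0.25.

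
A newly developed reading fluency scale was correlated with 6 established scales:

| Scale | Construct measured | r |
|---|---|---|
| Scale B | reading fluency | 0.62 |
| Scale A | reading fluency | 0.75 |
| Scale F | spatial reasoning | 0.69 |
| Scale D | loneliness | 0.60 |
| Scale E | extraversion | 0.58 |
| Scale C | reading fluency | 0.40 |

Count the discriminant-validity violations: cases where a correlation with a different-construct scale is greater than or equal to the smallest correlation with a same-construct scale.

3

Convergent (same construct = reading fluency): Scale B, Scale A, Scale C.
Smallest convergent = 0.40. Discriminant values: 0.69, 0.60, 0.58; count ≥ 0.40 → 3.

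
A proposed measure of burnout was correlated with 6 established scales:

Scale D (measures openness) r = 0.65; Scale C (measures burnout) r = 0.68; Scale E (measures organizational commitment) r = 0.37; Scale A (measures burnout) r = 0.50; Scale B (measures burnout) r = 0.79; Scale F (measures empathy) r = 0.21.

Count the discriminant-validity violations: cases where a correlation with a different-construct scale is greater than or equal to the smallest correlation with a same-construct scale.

1

Convergent (same construct = burnout): Scale C, Scale A, Scale B.
Smallest convergent = 0.50. Discriminant values: 0.65, 0.37, 0.21; count ≥ 0.50 → 1.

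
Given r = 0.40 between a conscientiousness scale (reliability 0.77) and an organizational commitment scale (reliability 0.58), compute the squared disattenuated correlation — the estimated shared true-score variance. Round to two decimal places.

0.36

Disattenuated r = 0.40 / √(0.77 × 0.58) = 0.40 / 0.6683 = 0.5985.
Shared true-score variance = 0.5985² = 0.3582 ≈ 0.36.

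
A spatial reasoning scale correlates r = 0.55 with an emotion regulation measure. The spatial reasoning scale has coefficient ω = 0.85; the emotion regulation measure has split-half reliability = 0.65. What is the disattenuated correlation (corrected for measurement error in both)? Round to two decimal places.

r_true = r_obs / √(r_xx · r_yy) = 0.55 / √(0.85 × 0.65) = 0.55 / √0.5525 = 0.55 / 0.7433 ≈ 0.74.

0.74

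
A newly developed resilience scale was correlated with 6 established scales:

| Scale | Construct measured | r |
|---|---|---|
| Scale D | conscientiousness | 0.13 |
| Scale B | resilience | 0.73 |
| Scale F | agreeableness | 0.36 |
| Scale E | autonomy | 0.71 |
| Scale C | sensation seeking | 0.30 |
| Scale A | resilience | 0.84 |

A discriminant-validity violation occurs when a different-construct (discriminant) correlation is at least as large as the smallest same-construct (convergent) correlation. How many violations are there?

Convergent (same construct = resilience): Scale B, Scale A.
Smallest convergent = 0.73. Discriminant values: 0.13, 0.36, 0.71, 0.30; count ≥ 0.73 → 0.

0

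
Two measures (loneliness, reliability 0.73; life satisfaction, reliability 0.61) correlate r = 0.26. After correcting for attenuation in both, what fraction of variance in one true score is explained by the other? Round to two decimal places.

Disattenuated r = 0.26 / √(0.73 × 0.61) = 0.26 / 0.6673 = 0.3896.
Shared true-score variance = 0.3896² = 0.1518 ≈ 0.15.

0.15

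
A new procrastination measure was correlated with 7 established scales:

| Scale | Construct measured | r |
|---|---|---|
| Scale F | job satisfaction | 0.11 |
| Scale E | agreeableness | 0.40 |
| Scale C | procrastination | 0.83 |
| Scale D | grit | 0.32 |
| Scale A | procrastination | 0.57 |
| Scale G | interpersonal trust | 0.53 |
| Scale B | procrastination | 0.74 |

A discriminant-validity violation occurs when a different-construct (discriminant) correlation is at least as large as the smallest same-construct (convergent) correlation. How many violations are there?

Convergent (same construct = procrastination): Scale C, Scale A, Scale B.
Smallest convergent = 0.57. Discriminant values: 0.11, 0.40, 0.32, 0.53; count ≥ 0.57 → 0.

0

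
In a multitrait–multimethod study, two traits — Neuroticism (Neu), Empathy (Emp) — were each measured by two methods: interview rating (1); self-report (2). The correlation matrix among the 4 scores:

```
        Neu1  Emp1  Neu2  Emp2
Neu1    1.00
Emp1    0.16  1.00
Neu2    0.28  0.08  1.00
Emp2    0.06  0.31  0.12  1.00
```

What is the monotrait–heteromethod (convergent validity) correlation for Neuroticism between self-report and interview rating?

Same trait (Neu), different methods: r(Neu2, Neu1) = 0.28.

0.28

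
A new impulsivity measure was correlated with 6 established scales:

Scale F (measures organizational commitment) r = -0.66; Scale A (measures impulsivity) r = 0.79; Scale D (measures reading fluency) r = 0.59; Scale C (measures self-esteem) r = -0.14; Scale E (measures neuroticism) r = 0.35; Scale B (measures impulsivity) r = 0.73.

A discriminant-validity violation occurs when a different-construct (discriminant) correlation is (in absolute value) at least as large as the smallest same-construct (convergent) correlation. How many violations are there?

Convergent (same construct = impulsivity): Scale A, Scale B.
Smallest convergent = 0.73. Discriminant |r|: 0.66, 0.59, 0.14, 0.35; count ≥ 0.73 → 0.

0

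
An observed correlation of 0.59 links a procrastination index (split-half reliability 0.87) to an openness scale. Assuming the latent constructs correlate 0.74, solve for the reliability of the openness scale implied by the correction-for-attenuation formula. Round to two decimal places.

0.73

r_true = r_obs / √(r_xx · r_yy) ⇒ 0.74 = 0.59 / √(0.87 · r_yy).
√(0.87 · r_yy) = 0.59 / 0.74 = 0.7973; 0.87 · r_yy = 0.6357; r_yy = 0.6357 / 0.87 ≈ 0.73.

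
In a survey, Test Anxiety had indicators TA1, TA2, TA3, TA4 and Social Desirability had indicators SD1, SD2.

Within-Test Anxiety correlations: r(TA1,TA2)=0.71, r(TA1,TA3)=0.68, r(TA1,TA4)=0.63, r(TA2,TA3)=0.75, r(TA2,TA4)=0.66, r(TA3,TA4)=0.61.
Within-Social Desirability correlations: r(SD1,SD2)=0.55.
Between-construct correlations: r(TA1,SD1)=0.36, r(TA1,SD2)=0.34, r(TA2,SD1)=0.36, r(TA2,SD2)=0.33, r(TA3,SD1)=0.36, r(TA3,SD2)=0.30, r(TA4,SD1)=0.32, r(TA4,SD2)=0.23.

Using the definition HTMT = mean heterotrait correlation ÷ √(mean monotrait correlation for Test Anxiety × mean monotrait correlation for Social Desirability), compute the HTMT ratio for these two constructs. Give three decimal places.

0.534

Mean heterotrait r = 2.60/8 = 0.3250.
Mean within-TA = 4.04/6 = 0.6733; mean within-SD = 0.55/1 = 0.5500.
Geometric mean = √(0.6733 × 0.5500) = 0.6085.
HTMT = 0.3250 / 0.6085 = 0.534.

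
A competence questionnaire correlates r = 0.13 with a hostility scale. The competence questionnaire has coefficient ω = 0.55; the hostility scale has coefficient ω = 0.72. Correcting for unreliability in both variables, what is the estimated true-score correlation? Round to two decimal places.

r_true = r_obs / √(r_xx · r_yy) = 0.13 / √(0.55 × 0.72) = 0.13 / √0.3960 = 0.13 / 0.6293 ≈ 0.21.

0.21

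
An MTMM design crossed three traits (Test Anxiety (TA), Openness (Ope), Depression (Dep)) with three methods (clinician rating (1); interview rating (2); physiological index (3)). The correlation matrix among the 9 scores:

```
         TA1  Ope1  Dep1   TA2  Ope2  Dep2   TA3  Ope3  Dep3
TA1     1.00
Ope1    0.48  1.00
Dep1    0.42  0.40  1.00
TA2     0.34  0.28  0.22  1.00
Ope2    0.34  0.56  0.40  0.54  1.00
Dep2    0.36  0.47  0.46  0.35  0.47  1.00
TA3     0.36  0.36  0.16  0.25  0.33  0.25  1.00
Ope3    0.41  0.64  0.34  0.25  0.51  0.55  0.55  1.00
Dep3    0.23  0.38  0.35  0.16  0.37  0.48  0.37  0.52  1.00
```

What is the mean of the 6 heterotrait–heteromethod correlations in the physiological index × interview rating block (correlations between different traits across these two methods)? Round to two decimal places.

0.32

HTHM values (method 3 × method 2): 0.33, 0.25, 0.25, 0.55, 0.16, 0.37; mean = 1.91/6 = 0.32.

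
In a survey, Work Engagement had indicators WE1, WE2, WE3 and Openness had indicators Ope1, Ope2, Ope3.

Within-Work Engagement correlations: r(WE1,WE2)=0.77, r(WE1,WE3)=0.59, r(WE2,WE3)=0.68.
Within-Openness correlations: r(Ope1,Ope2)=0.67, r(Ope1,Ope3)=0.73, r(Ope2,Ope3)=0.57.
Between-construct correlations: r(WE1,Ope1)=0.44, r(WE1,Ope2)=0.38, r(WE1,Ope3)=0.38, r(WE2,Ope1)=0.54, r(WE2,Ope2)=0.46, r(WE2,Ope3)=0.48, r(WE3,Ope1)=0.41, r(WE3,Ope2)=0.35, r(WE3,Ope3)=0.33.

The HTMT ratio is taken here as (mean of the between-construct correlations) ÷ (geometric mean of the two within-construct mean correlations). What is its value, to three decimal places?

Between-construct mean = 3.77/9 = 0.4189.
Mean within-WE = 2.04/3 = 0.6800; mean within-Ope = 1.97/3 = 0.6567.
Geometric mean = √(0.6800 × 0.6567) = 0.6682.
HTMT = 0.4189 / 0.6682 = 0.627.

0.627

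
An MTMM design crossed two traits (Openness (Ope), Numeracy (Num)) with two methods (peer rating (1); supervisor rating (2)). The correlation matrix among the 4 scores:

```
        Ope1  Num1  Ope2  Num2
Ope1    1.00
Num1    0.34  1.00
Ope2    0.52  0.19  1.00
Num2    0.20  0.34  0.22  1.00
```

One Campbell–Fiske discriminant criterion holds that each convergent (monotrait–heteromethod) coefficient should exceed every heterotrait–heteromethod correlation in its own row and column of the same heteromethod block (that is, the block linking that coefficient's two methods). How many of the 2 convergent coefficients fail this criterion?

Checking each validity diagonal entry against its comparison values:
Ope (methods 1·2): 0.52 vs {0.20, 0.19} → pass.
Num (methods 1·2): 0.34 vs {0.19, 0.20} → pass.
0 of 2 fail.

0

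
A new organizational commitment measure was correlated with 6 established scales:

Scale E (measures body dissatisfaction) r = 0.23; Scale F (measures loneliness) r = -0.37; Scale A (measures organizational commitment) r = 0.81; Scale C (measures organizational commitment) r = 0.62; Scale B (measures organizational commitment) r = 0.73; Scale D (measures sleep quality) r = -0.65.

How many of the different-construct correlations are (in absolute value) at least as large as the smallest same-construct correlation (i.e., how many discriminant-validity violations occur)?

1

Convergent (same construct = organizational commitment): Scale A, Scale C, Scale B.
Smallest convergent = 0.62. Discriminant |r|: 0.23, 0.37, 0.65; count ≥ 0.62 → 1.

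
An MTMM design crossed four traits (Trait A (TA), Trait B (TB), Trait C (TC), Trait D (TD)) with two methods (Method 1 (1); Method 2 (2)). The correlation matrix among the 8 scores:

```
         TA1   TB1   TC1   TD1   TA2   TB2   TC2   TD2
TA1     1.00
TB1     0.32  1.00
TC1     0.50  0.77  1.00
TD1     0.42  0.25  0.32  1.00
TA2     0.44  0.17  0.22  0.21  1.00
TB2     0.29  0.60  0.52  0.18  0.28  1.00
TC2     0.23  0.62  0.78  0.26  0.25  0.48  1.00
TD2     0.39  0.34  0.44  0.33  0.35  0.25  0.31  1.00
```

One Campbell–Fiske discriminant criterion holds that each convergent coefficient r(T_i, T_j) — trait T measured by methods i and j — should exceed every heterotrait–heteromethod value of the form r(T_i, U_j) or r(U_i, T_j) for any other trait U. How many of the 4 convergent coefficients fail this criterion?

Convergent coefficients and their comparison sets:
TA (methods 1·2): 0.44 vs {0.29, 0.17, 0.23, 0.22, 0.39, 0.21} → pass.
TB (methods 1·2): 0.60 vs {0.17, 0.29, 0.62, 0.52, 0.34, 0.18} → fail.
TC (methods 1·2): 0.78 vs {0.22, 0.23, 0.52, 0.62, 0.44, 0.26} → pass.
TD (methods 1·2): 0.33 vs {0.21, 0.39, 0.18, 0.34, 0.26, 0.44} → fail.
2 of 4 fail.

2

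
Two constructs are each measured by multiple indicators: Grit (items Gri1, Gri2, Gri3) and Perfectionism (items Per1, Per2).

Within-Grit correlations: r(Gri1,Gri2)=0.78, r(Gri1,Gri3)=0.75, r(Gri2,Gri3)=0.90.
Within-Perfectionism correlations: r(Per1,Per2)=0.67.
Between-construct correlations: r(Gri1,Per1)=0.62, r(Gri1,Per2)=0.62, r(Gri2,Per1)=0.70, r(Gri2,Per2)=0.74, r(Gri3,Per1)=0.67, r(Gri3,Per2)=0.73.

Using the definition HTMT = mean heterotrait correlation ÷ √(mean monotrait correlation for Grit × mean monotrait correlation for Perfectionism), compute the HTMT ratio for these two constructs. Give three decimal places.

Mean heterotrait r = 4.08/6 = 0.6800.
Mean within-Gri = 2.43/3 = 0.8100; mean within-Per = 0.67/1 = 0.6700.
Geometric mean = √(0.8100 × 0.6700) = 0.7367.
HTMT = 0.6800 / 0.7367 = 0.923.

0.923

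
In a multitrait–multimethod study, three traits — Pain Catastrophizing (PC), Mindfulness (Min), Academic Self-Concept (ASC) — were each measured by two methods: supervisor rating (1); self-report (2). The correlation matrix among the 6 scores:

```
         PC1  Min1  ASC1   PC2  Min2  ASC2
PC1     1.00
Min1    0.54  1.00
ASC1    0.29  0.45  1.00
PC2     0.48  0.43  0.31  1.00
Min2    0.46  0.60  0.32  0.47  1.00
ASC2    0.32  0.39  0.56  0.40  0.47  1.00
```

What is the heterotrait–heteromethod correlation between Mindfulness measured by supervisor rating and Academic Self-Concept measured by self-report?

0.39

Different traits and methods: r(Min1, ASC2) = 0.39.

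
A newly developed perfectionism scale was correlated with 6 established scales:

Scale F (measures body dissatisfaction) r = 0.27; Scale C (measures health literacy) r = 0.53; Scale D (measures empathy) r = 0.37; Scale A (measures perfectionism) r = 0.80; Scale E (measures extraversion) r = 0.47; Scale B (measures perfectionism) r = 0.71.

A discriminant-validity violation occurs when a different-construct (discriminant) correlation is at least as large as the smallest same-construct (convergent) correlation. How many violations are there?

Convergent (same construct = perfectionism): Scale A, Scale B.
Smallest convergent = 0.71. Discriminant values: 0.27, 0.53, 0.37, 0.47; count ≥ 0.71 → 0.

0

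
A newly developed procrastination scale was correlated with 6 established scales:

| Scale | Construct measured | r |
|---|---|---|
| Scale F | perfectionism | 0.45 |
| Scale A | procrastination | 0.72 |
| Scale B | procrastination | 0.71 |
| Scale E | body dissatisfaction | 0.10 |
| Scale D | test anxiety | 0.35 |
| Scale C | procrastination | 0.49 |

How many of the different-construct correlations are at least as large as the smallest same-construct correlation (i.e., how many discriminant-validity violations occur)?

Convergent (same construct = procrastination): Scale A, Scale B, Scale C.
Smallest convergent = 0.49. Discriminant values: 0.45, 0.10, 0.35; count ≥ 0.49 → 0.

0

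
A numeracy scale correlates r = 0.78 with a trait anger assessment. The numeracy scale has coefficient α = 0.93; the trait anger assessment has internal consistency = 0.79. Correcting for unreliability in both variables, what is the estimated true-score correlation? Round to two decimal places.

0.91

r_true = r_obs / √(r_xx · r_yy) = 0.78 / √(0.93 × 0.79) = 0.78 / √0.7347 = 0.78 / 0.8571 ≈ 0.91.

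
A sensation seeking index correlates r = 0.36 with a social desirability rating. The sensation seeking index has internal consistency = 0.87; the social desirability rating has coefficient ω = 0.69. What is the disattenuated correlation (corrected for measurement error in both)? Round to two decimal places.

r_true = r_obs / √(r_xx · r_yy) = 0.36 / √(0.87 × 0.69) = 0.36 / √0.6003 = 0.36 / 0.7748 ≈ 0.46.

0.46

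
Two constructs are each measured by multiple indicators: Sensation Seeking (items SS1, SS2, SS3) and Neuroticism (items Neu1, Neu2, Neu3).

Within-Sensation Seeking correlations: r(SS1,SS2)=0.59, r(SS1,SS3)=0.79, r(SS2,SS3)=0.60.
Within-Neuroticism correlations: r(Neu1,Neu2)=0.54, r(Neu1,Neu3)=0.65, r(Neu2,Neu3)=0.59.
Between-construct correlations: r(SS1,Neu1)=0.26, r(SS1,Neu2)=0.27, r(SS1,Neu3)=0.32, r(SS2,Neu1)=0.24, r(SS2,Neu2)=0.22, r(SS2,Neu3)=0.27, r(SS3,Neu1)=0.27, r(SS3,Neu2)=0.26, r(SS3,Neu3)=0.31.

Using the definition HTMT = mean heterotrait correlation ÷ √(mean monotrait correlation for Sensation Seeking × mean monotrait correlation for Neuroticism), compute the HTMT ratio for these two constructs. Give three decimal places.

Mean heterotrait r = 2.42/9 = 0.2689.
Mean within-SS = 1.98/3 = 0.6600; mean within-Neu = 1.78/3 = 0.5933.
Geometric mean = √(0.6600 × 0.5933) = 0.6258.
HTMT = 0.2689 / 0.6258 = 0.430.

0.430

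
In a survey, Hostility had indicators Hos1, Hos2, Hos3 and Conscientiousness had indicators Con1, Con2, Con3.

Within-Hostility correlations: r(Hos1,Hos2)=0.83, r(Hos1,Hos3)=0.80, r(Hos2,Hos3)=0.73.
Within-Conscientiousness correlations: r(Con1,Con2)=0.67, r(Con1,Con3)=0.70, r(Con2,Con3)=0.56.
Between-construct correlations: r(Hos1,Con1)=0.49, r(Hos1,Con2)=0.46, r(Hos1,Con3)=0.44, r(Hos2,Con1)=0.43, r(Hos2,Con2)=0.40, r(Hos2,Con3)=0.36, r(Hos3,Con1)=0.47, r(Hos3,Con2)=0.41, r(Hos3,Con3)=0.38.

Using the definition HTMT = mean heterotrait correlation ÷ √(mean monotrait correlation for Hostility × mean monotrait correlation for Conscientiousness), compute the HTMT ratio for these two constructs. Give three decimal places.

Mean heterotrait r = 3.84/9 = 0.4267.
Mean within-Hos = 2.36/3 = 0.7867; mean within-Con = 1.93/3 = 0.6433.
Geometric mean = √(0.7867 × 0.6433) = 0.7114.
HTMT = 0.4267 / 0.7114 = 0.600.

0.600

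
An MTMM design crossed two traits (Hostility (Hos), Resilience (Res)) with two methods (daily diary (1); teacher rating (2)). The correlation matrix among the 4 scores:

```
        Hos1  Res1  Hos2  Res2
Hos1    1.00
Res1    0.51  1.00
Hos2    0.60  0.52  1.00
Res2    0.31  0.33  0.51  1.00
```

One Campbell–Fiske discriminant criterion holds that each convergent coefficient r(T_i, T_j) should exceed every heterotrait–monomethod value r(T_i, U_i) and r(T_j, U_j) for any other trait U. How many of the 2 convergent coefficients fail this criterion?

1

Convergent coefficients and their comparison sets:
Hos (methods 1·2): 0.60 vs {0.51, 0.51} → pass.
Res (methods 1·2): 0.33 vs {0.51, 0.51} → fail.
1 of 2 fail.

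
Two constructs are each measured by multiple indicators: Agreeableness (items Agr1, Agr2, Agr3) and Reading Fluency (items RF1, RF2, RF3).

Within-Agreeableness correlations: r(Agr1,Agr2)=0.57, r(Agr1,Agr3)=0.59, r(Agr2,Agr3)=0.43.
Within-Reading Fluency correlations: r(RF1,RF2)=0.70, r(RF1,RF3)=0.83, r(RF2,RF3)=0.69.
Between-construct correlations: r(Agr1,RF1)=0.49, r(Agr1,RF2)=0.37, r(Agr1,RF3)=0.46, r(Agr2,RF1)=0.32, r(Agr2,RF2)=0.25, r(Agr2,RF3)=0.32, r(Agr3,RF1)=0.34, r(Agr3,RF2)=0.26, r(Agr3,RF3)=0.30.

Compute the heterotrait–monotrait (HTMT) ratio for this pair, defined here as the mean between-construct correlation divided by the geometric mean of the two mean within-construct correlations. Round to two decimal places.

0.55

Mean heterotrait r = 3.11/9 = 0.3456.
Mean within-Agr = 1.59/3 = 0.5300; mean within-RF = 2.22/3 = 0.7400.
Geometric mean = √(0.5300 × 0.7400) = 0.6263.
HTMT = 0.3456 / 0.6263 = 0.55.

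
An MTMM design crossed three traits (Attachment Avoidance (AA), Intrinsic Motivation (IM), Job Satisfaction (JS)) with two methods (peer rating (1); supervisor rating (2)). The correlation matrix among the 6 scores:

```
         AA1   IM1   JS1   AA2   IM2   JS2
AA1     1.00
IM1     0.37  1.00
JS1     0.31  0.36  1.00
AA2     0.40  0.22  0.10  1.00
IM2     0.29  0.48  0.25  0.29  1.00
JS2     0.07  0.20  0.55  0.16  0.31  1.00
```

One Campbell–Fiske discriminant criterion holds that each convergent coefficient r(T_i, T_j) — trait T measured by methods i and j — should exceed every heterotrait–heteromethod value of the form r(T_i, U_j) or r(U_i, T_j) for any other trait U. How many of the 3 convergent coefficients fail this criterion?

0

Each convergent coefficient versus the relevant comparison correlations:
AA (methods 1·2): 0.40 vs {0.29, 0.22, 0.07, 0.10} → pass.
IM (methods 1·2): 0.48 vs {0.22, 0.29, 0.20, 0.25} → pass.
JS (methods 1·2): 0.55 vs {0.10, 0.07, 0.25, 0.20} → pass.
0 of 3 fail.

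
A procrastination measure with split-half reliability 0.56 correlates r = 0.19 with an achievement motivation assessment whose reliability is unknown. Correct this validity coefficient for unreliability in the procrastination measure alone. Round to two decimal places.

0.25

Single correction: r_c = r_obs / √r_xx = 0.19 / √0.56 = 0.19 / 0.7483 ≈ 0.25.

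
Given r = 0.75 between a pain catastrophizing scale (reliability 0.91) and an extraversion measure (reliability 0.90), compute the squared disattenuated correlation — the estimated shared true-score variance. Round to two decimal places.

Disattenuated r = 0.75 / √(0.91 × 0.90) = 0.75 / 0.9050 = 0.8287.
Shared true-score variance = 0.8287² = 0.6867 ≈ 0.69.

0.69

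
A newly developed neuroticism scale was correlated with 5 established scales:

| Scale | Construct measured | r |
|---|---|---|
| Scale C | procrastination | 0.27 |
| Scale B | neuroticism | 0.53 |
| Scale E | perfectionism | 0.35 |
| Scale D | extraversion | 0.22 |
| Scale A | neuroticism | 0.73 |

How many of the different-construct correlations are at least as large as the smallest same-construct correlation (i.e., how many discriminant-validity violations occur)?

0

Convergent (same construct = neuroticism): Scale B, Scale A.
Smallest convergent = 0.53. Discriminant values: 0.27, 0.35, 0.22; count ≥ 0.53 → 0.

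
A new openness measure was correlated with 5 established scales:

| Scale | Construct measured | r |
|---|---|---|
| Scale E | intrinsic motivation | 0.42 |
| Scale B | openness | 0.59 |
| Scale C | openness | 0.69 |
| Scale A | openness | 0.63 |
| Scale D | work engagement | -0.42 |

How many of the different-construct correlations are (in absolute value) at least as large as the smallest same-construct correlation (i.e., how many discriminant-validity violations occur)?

0

Convergent (same construct = openness): Scale B, Scale C, Scale A.
Smallest convergent = 0.59. Discriminant |r|: 0.42, 0.42; count ≥ 0.59 → 0.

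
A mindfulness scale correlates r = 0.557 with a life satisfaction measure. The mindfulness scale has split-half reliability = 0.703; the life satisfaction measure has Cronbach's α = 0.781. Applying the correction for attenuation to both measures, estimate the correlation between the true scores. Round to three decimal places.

0.752

r_true = r_obs / √(r_xx · r_yy) = 0.557 / √(0.703 × 0.781) = 0.557 / √0.549043 = 0.557 / 0.7410 ≈ 0.752.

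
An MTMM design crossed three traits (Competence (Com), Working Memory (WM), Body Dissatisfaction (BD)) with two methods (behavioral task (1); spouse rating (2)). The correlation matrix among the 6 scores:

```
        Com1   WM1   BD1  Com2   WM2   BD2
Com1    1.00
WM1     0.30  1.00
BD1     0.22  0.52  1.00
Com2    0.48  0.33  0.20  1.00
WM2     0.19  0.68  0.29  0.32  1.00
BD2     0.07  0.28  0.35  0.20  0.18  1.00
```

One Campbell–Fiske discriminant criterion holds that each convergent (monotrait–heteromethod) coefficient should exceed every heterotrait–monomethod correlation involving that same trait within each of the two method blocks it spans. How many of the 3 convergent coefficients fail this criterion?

Checking each validity diagonal entry against its comparison values:
Com (methods 1·2): 0.48 vs {0.30, 0.32, 0.22, 0.20} → pass.
WM (methods 1·2): 0.68 vs {0.30, 0.32, 0.52, 0.18} → pass.
BD (methods 1·2): 0.35 vs {0.22, 0.20, 0.52, 0.18} → fail.
1 of 3 fail.

1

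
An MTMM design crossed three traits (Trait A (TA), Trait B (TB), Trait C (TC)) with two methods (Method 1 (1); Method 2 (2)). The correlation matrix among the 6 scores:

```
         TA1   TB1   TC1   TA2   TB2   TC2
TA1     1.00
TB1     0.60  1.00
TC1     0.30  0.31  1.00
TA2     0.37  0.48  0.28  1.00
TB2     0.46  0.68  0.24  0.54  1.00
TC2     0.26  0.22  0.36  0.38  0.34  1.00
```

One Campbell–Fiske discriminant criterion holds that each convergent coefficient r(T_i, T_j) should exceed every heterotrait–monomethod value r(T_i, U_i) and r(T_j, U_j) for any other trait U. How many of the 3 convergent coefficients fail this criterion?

Each convergent coefficient versus the relevant comparison correlations:
TA (methods 1·2): 0.37 vs {0.60, 0.54, 0.30, 0.38} → fail.
TB (methods 1·2): 0.68 vs {0.60, 0.54, 0.31, 0.34} → pass.
TC (methods 1·2): 0.36 vs {0.30, 0.38, 0.31, 0.34} → fail.
2 of 3 fail.

2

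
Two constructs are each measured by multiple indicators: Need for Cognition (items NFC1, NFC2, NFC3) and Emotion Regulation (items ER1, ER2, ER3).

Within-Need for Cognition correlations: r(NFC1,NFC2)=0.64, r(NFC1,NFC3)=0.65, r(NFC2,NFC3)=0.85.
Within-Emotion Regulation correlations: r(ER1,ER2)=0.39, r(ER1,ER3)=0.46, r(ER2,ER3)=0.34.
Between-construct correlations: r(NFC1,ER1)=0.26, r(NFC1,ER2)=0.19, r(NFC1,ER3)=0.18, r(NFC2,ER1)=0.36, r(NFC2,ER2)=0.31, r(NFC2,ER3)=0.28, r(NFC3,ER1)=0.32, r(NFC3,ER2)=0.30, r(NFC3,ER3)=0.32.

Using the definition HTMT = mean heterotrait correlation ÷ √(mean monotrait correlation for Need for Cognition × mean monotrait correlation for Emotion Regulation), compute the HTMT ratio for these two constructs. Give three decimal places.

Between-construct mean = 2.52/9 = 0.2800.
Mean within-NFC = 2.14/3 = 0.7133; mean within-ER = 1.19/3 = 0.3967.
Geometric mean = √(0.7133 × 0.3967) = 0.5319.
HTMT = 0.2800 / 0.5319 = 0.526.

0.526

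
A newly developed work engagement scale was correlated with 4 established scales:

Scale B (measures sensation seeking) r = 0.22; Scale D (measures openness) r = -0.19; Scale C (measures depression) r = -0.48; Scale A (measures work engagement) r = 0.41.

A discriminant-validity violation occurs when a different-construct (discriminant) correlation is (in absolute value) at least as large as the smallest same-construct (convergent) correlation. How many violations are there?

1

Convergent (same construct = work engagement): Scale A.
Smallest convergent = 0.41. Discriminant |r|: 0.22, 0.19, 0.48; count ≥ 0.41 → 1.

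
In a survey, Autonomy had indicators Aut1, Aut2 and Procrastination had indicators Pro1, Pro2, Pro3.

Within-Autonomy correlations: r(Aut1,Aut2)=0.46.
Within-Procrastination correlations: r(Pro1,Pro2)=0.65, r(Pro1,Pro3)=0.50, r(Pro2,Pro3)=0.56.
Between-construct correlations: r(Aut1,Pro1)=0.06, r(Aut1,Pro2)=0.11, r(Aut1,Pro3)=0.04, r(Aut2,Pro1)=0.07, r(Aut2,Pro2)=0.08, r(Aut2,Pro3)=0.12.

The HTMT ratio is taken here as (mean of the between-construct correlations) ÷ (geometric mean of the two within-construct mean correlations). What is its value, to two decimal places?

Mean heterotrait r = 0.48/6 = 0.0800.
Mean within-Aut = 0.46/1 = 0.4600; mean within-Pro = 1.71/3 = 0.5700.
Geometric mean = √(0.4600 × 0.5700) = 0.5121.
HTMT = 0.0800 / 0.5121 = 0.16.

0.16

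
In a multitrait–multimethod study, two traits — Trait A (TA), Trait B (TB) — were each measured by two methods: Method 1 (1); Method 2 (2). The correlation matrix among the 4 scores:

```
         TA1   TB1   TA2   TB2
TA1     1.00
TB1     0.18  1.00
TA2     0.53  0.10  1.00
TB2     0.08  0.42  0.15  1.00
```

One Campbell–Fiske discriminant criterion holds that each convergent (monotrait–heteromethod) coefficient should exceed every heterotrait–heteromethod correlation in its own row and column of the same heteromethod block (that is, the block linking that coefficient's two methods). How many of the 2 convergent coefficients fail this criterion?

Convergent coefficients and their comparison sets:
TA (methods 1·2): 0.53 vs {0.08, 0.10} → pass.
TB (methods 1·2): 0.42 vs {0.10, 0.08} → pass.
0 of 2 fail.

0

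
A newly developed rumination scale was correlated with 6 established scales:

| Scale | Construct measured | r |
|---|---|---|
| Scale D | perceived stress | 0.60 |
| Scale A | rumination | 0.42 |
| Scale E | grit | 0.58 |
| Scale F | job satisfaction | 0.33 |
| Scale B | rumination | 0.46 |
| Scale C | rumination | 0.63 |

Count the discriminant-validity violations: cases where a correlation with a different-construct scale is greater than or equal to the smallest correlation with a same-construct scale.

2

Convergent (same construct = rumination): Scale A, Scale B, Scale C.
Smallest convergent = 0.42. Discriminant values: 0.60, 0.58, 0.33; count ≥ 0.42 → 2.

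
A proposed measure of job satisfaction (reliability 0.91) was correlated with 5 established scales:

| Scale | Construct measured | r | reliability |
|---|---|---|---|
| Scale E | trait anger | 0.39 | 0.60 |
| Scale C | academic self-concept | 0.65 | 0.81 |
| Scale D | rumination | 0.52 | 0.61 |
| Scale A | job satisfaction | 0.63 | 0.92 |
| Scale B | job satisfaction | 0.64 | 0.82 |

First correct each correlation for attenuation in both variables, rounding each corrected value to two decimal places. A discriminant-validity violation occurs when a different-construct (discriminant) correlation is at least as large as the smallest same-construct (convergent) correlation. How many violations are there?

Disattenuated r (r / √(r_scale · r_new)):
  Scale E (disc): 0.39 / √(0.60·0.91) = 0.53
  Scale C (disc): 0.65 / √(0.81·0.91) = 0.76
  Scale D (disc): 0.52 / √(0.61·0.91) = 0.70
  Scale A (conv): 0.63 / √(0.92·0.91) = 0.69
  Scale B (conv): 0.64 / √(0.82·0.91) = 0.74
Smallest convergent = 0.69. Discriminant values: 0.53, 0.76, 0.70; count ≥ 0.69 → 2.

2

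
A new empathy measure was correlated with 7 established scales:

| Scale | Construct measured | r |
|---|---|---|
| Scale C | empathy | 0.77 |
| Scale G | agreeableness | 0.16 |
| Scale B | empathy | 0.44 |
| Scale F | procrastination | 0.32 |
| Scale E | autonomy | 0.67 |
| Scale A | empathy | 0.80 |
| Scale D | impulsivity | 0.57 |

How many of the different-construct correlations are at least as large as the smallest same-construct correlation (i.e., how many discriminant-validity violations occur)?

2

Convergent (same construct = empathy): Scale C, Scale B, Scale A.
Smallest convergent = 0.44. Discriminant values: 0.16, 0.32, 0.67, 0.57; count ≥ 0.44 → 2.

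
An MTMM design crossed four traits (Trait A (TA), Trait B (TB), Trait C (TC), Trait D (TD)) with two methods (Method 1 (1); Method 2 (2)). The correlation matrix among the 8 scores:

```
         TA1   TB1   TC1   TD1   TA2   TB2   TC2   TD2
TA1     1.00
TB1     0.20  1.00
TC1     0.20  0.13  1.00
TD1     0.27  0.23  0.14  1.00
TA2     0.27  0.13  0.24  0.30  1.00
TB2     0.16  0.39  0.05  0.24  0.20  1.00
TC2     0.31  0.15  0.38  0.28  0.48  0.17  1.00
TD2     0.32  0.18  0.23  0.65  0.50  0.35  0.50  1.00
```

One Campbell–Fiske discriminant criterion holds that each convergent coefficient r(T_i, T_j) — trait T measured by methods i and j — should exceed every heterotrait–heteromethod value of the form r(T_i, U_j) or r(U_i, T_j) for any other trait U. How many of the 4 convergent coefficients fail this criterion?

1

Convergent coefficients and their comparison sets:
TA (methods 1·2): 0.27 vs {0.16, 0.13, 0.31, 0.24, 0.32, 0.30} → fail.
TB (methods 1·2): 0.39 vs {0.13, 0.16, 0.15, 0.05, 0.18, 0.24} → pass.
TC (methods 1·2): 0.38 vs {0.24, 0.31, 0.05, 0.15, 0.23, 0.28} → pass.
TD (methods 1·2): 0.65 vs {0.30, 0.32, 0.24, 0.18, 0.28, 0.23} → pass.
1 of 4 fail.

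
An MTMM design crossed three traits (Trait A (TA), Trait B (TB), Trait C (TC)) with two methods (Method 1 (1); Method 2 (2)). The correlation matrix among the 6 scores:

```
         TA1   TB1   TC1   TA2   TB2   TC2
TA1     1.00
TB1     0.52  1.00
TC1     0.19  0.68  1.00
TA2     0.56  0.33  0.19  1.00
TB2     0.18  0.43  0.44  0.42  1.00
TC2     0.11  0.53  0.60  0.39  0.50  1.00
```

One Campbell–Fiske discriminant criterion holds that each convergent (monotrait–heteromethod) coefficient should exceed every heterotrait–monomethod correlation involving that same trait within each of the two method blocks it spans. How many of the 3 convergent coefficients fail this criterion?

2

Convergent coefficients and their comparison sets:
TA (methods 1·2): 0.56 vs {0.52, 0.42, 0.19, 0.39} → pass.
TB (methods 1·2): 0.43 vs {0.52, 0.42, 0.68, 0.50} → fail.
TC (methods 1·2): 0.60 vs {0.19, 0.39, 0.68, 0.50} → fail.
2 of 3 fail.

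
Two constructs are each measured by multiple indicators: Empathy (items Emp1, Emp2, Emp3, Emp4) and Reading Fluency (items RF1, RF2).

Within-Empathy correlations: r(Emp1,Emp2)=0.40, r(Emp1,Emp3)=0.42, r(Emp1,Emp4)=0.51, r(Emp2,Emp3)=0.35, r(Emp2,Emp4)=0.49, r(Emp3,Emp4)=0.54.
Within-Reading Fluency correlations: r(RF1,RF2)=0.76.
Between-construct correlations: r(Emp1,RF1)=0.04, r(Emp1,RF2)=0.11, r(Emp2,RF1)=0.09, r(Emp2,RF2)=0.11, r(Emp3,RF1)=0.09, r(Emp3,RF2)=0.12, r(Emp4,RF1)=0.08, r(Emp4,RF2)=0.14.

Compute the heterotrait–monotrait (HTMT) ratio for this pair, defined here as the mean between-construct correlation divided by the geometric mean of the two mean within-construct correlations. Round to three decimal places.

0.166

Mean between = 0.78/8 = 0.0975.
Mean within-Emp = 2.71/6 = 0.4517; mean within-RF = 0.76/1 = 0.7600.
Geometric mean = √(0.4517 × 0.7600) = 0.5859.
HTMT = 0.0975 / 0.5859 = 0.166.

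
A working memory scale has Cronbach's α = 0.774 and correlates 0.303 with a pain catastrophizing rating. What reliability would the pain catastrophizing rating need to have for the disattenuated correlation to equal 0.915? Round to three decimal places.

0.142

r_true = r_obs / √(r_xx · r_yy) ⇒ 0.915 = 0.303 / √(0.774 · r_yy).
√(0.774 · r_yy) = 0.303 / 0.915 = 0.3311; 0.774 · r_yy = 0.1096; r_yy = 0.1096 / 0.774 ≈ 0.142.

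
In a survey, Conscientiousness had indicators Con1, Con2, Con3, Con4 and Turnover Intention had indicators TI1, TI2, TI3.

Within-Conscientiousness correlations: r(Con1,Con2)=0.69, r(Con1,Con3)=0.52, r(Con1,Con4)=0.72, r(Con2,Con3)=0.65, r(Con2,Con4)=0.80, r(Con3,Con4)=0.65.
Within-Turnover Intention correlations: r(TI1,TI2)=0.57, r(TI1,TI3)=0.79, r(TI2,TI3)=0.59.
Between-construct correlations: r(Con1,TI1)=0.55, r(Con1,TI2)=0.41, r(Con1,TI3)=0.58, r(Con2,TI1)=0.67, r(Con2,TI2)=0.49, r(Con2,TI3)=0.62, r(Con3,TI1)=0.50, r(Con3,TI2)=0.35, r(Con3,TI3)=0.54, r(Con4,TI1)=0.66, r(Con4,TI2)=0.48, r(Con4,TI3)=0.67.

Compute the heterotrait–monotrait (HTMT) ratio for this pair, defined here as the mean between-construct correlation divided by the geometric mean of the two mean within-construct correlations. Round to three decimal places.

Mean between = 6.52/12 = 0.5433.
Mean within-Con = 4.03/6 = 0.6717; mean within-TI = 1.95/3 = 0.6500.
Geometric mean = √(0.6717 × 0.6500) = 0.6608.
HTMT = 0.5433 / 0.6608 = 0.822.

0.822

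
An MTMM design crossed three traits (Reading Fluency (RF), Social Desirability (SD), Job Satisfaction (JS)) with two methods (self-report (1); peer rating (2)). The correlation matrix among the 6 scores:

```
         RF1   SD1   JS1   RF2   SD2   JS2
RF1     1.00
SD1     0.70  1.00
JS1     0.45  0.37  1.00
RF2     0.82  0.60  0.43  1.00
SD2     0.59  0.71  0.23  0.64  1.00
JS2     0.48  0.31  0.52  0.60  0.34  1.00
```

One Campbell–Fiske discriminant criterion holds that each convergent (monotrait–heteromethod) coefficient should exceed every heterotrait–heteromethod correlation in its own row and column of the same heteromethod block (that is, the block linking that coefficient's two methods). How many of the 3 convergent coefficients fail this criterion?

0

Checking each validity diagonal entry against its comparison values:
RF (methods 1·2): 0.82 vs {0.59, 0.60, 0.48, 0.43} → pass.
SD (methods 1·2): 0.71 vs {0.60, 0.59, 0.31, 0.23} → pass.
JS (methods 1·2): 0.52 vs {0.43, 0.48, 0.23, 0.31} → pass.
0 of 3 fail.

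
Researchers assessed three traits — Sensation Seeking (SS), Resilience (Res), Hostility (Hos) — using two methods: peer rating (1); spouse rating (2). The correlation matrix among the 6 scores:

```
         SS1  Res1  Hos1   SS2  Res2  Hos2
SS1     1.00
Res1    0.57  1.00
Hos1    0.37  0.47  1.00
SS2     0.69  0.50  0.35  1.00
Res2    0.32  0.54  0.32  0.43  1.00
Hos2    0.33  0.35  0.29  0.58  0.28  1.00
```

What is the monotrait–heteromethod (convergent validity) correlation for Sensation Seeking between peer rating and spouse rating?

Same trait (SS), different methods: r(SS1, SS2) = 0.69.

0.69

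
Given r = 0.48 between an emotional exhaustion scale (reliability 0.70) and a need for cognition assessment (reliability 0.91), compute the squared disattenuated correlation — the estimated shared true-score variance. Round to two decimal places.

Disattenuated r = 0.48 / √(0.70 × 0.91) = 0.48 / 0.7981 = 0.6014.
Shared true-score variance = 0.6014² = 0.3617 ≈ 0.36.

0.36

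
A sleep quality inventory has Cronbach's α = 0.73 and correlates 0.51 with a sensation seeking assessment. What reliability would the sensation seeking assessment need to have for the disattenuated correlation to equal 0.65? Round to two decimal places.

0.84

r_true = r_obs / √(r_xx · r_yy) ⇒ 0.65 = 0.51 / √(0.73 · r_yy).
√(0.73 · r_yy) = 0.51 / 0.65 = 0.7846; 0.73 · r_yy = 0.6156; r_yy = 0.6156 / 0.73 ≈ 0.84.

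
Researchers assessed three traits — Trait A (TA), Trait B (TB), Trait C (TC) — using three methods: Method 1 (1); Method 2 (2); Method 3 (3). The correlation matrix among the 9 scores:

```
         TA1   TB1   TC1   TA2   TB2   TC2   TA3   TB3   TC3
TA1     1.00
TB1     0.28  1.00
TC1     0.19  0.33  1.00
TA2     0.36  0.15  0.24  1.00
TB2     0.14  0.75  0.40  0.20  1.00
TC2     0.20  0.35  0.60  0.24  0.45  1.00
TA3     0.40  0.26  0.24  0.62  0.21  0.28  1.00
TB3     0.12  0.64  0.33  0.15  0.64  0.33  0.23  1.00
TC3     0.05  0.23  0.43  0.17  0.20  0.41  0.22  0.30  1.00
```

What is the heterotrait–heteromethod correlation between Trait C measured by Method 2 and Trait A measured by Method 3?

Different traits and methods: r(TC2, TA3) = 0.28.

0.28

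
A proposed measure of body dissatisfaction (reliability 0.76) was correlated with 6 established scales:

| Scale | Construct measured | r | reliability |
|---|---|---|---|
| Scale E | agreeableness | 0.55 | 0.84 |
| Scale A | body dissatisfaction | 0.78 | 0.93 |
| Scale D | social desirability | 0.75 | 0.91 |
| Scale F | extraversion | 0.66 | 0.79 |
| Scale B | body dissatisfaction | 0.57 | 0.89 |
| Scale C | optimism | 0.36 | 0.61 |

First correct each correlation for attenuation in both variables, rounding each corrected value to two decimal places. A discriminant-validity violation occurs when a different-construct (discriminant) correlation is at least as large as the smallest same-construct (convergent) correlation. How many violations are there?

Disattenuated r (r / √(r_scale · r_new)):
  Scale E (disc): 0.55 / √(0.84·0.76) = 0.69
  Scale A (conv): 0.78 / √(0.93·0.76) = 0.93
  Scale D (disc): 0.75 / √(0.91·0.76) = 0.90
  Scale F (disc): 0.66 / √(0.79·0.76) = 0.85
  Scale B (conv): 0.57 / √(0.89·0.76) = 0.69
  Scale C (disc): 0.36 / √(0.61·0.76) = 0.53
Smallest convergent = 0.69. Discriminant values: 0.69, 0.90, 0.85, 0.53; count ≥ 0.69 → 3.

3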